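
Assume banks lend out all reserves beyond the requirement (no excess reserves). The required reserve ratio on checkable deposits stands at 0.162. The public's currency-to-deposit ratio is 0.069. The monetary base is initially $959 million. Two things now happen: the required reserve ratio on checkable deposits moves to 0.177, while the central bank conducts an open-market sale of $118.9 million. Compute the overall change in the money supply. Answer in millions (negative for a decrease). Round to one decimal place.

-787.3 million

Before: m₁ = (1 + 0.069) / (0.162 + 0.069) ≈ 4.62771, MB₁ = 959, so M₁ = 4.62771 × 959 ≈ 4437.9739 million.
After: m₂ = (1 + 0.069) / (0.177 + 0.069) ≈ 4.34553, MB₂ = 959 − 118.9 = 840.1, so M₂ = 4.34553 × 840.1 ≈ 3650.6798 million.
ΔM = M₂ − M₁ = 3650.6798 − 4437.9739 = -787.2941 million.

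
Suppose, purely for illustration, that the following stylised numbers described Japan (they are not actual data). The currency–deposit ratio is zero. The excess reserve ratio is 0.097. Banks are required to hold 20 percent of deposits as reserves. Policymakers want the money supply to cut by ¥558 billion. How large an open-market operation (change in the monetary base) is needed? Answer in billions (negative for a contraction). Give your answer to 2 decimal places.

-165.73 billion

The money multiplier is m = 1 / (rr + e) = 1 / (0.2 + 0.097) ≈ 3.367003.
ΔMB = ΔM / m = (−558) / 3.367003 ≈ -165.726 billion.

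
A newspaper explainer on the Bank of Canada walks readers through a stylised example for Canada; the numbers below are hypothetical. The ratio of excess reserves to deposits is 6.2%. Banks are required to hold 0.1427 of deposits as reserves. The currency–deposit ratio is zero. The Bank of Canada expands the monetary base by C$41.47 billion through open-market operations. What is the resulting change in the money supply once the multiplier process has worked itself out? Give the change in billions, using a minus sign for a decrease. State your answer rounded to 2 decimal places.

C$202.59 billion

The money multiplier is m = 1 / (rr + e) = 1 / (0.1427 + 0.062) ≈ 4.88520.
The purchase adds 41.47 billion of base, so ΔM = m × ΔMB = 4.88520 × (+41.47) ≈ 202.5892 billion.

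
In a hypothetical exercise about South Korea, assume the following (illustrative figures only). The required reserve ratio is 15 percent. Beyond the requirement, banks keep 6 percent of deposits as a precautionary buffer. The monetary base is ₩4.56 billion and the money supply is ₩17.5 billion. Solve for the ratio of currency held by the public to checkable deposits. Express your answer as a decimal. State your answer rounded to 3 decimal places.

Using m = M/MB = 17.5/4.56 ≈ 3.837719. From m = (1 + c)/(c + rr + e), rearranging gives 1 + c = m·(c + rr + e), so c·(1 − m) = m·(rr + e) − 1.
Hence c = [m·(rr + e) − 1]/(1 − m) = [3.837719 × (0.15 + 0.06) − 1] / (1 − 3.837719) ≈ 0.068393.

0.068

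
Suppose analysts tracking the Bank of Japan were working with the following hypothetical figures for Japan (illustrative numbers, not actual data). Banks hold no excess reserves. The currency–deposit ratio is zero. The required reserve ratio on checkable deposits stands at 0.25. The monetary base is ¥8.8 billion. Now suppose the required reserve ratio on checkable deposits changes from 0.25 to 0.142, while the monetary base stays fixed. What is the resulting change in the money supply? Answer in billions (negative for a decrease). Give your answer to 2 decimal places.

¥26.77 billion

Initially m₁ = 1 / (0.25) = 4, so M₁ = 4 × 8.8 = 35.2 billion.
After the change m₂ = 1 / (0.142) ≈ 7.0423, so M₂ = 7.0423 × 8.8 ≈ 61.9722 billion.
ΔM = M₂ − M₁ = 61.9722 − 35.2 = 26.7722 billion.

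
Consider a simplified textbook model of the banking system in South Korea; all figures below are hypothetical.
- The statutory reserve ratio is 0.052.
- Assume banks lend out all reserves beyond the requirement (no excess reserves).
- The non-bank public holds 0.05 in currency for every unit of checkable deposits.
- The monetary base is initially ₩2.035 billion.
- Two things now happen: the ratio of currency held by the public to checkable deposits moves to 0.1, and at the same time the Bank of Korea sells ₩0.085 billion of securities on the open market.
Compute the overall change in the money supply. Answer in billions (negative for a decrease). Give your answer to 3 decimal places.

Before: m₁ = (1 + 0.05) / (0.052 + 0.05) ≈ 10.29412, MB₁ = 2.035, so M₁ = 10.29412 × 2.035 ≈ 20.9485 billion.
After: m₂ = (1 + 0.1) / (0.052 + 0.1) ≈ 7.23684, MB₂ = 2.035 − 0.085 = 1.95, so M₂ = 7.23684 × 1.95 ≈ 14.1118 billion.
ΔM = M₂ − M₁ = 14.1118 − 20.9485 = -6.8367 billion.

-6.837 billion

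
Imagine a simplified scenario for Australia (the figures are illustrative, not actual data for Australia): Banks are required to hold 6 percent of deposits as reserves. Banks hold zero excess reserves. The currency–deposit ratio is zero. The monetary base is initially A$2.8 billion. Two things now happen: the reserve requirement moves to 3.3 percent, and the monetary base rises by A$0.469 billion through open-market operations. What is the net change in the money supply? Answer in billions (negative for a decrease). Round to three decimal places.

Before: m₁ = 1 / (0.06) ≈ 16.66667, MB₁ = 2.8, so M₁ = 16.66667 × 2.8 ≈ 46.6667 billion.
After: m₂ = 1 / (0.033) ≈ 30.30303, MB₂ = 2.8 + 0.469 = 3.269, so M₂ = 30.30303 × 3.269 ≈ 99.0606 billion.
ΔM = M₂ − M₁ = 99.0606 − 46.6667 = 52.3939 billion.

A$52.394 billion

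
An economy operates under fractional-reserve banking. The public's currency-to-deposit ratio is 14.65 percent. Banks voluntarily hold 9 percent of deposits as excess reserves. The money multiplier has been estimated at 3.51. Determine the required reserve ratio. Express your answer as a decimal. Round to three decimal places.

0.090

Using m = 3.51. Since m = (1 + c)/(c + rr + e), the denominator satisfies c + rr + e = (1 + c)/m = (1 + 0.1465) / 3.51 ≈ 0.326638.
With c = 0.1465 and e = 0.09, the required reserve ratio is 0.326638 − 0.1465 − 0.09 = 0.090138.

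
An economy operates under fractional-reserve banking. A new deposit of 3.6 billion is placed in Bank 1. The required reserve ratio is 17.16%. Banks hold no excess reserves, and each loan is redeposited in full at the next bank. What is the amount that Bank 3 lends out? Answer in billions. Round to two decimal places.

2.05 billion

Each bank lends a fraction (1 − rr) = 0.8284 of the deposit it receives, so Bank 3 receives 3.6·0.8284^2 and lends 3.6·0.8284^3 ≈ 2.0466 billion.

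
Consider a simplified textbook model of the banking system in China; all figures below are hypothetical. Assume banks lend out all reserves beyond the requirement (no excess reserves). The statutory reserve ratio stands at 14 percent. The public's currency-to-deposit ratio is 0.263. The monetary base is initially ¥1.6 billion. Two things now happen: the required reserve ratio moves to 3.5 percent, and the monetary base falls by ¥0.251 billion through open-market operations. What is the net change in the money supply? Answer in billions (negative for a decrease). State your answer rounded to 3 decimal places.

Before: m₁ = (1 + 0.263) / (0.14 + 0.263) ≈ 3.13400, MB₁ = 1.6, so M₁ = 3.13400 × 1.6 = 5.0144 billion.
After: m₂ = (1 + 0.263) / (0.035 + 0.263) ≈ 4.23826, MB₂ = 1.6 − 0.251 = 1.349, so M₂ = 4.23826 × 1.349 ≈ 5.7174 billion.
ΔM = M₂ − M₁ = 5.7174 − 5.0144 = 0.703 billion.

¥0.703 billion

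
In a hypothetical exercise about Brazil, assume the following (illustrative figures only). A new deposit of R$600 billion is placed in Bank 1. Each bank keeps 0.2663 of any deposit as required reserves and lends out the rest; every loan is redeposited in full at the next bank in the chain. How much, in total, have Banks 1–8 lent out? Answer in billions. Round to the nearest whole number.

R$1514 billion

Bank i lends (1 − rr)^i of the original deposit: Bank 1 lends 600·0.7337 = 440.2200, Bank 2 lends 600·0.7337² ≈ 322.9894, and so on.
Summing a geometric series: total = 600·[0.7337·(1 − 0.7337^8) / (1 − 0.7337)] ≈ 1514.2797 billion.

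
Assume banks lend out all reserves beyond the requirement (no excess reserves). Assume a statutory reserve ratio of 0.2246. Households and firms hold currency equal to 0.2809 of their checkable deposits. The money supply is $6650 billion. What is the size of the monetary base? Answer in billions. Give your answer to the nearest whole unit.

$2624 billion

The money multiplier is m = (1 + c) / (rr + c) = (1 + 0.2809) / (0.2246 + 0.2809) ≈ 2.53393.
MB = M / m = 6650 / 2.53393 ≈ 2624.3819 billion.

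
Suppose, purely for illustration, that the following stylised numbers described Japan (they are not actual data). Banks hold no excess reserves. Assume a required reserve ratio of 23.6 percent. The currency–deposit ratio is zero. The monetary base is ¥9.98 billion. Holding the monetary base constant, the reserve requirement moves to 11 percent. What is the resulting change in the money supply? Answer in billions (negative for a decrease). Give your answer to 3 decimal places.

Initially m₁ = 1 / (0.236) ≈ 4.23729, so M₁ = 4.23729 × 9.98 ≈ 42.2882 billion.
After the change m₂ = 1 / (0.11) ≈ 9.09091, so M₂ = 9.09091 × 9.98 ≈ 90.7273 billion.
ΔM = M₂ − M₁ = 90.7273 − 42.2882 = 48.4391 billion.

¥48.439 billion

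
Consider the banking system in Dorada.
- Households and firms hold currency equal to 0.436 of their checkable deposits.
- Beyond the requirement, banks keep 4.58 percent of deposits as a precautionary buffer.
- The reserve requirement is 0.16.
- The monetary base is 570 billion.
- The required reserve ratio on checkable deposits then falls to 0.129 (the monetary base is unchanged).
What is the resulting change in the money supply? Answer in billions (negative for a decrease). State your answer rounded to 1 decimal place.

64.7 billion

Initially m₁ = (1 + 0.436) / (0.16 + 0.0458 + 0.436) ≈ 2.23746, so M₁ = 2.23746 × 570 = 1275.3522 billion.
After the change m₂ = (1 + 0.436) / (0.129 + 0.0458 + 0.436) ≈ 2.35102, so M₂ = 2.35102 × 570 = 1340.0814 billion.
ΔM = M₂ − M₁ = 1340.0814 − 1275.3522 = 64.7292 billion.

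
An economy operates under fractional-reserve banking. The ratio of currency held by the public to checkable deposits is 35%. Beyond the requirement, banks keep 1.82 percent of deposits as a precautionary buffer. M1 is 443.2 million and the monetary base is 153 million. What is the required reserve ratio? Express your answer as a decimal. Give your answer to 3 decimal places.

Using m = M/MB = 443.2/153 ≈ 2.896732. Since m = (1 + c)/(c + rr + e), the denominator satisfies c + rr + e = (1 + c)/m = (1 + 0.35) / 2.896732 ≈ 0.466042.
With c = 0.35 and e = 0.0182, the required reserve ratio is 0.466042 − 0.35 − 0.0182 = 0.097842.

0.098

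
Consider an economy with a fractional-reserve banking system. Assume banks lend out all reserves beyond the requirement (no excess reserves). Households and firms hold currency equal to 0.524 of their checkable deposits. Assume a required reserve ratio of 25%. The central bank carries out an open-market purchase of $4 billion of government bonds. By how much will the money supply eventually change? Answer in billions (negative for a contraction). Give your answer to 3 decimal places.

The money multiplier is m = (1 + c) / (rr + c) = (1 + 0.524) / (0.25 + 0.524) ≈ 1.96899.
The purchase adds 4 billion of base, so ΔM = m × ΔMB = 1.96899 × (+4) ≈ 7.876 billion.

$7.876 billion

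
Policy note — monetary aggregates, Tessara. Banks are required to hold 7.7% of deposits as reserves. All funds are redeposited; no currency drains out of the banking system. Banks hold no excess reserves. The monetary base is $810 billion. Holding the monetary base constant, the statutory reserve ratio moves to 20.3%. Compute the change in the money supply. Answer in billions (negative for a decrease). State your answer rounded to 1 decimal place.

Initially m₁ = 1 / (0.077) ≈ 12.98701, so M₁ = 12.98701 × 810 = 10519.4781 billion.
After the change m₂ = 1 / (0.203) ≈ 4.92611, so M₂ = 4.92611 × 810 = 3990.1491 billion.
ΔM = M₂ − M₁ = 3990.1491 − 10519.4781 = -6529.329 billion.

-6529.3 billion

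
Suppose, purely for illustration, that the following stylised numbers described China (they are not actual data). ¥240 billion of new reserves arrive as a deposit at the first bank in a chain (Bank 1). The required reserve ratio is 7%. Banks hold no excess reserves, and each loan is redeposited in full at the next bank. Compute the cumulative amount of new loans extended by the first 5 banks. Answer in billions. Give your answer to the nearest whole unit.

¥970 billion

Bank i lends (1 − rr)^i of the original deposit: Bank 1 lends 240·0.9300 = 223.2000, Bank 2 lends 240·0.9300² = 207.5760, and so on.
Summing a geometric series: total = 240·[0.9300·(1 − 0.9300^5) / (1 − 0.9300)] ≈ 970.3194 billion.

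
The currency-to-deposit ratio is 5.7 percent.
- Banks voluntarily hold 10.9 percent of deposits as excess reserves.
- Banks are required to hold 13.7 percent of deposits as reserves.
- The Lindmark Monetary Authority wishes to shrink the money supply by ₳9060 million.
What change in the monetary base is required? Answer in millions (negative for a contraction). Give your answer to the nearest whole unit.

The money multiplier is m = (1 + c) / (rr + e + c) = (1 + 0.057) / (0.137 + 0.109 + 0.057) ≈ 3.48845.
ΔMB = ΔM / m = (−9060) / 3.48845 ≈ -2597.142 million.

-2597 million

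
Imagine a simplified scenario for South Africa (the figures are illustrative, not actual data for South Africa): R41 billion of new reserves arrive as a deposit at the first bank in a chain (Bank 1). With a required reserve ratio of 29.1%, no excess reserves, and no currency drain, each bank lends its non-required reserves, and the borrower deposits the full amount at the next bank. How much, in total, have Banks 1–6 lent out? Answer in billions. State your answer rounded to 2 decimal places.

Bank i lends (1 − rr)^i of the original deposit: Bank 1 lends 41·0.7090 = 29.0690, Bank 2 lends 41·0.7090² ≈ 20.6099, and so on.
Summing a geometric series: total = 41·[0.7090·(1 − 0.7090^6) / (1 − 0.7090)] ≈ 87.2048 billion.

R87.20 billion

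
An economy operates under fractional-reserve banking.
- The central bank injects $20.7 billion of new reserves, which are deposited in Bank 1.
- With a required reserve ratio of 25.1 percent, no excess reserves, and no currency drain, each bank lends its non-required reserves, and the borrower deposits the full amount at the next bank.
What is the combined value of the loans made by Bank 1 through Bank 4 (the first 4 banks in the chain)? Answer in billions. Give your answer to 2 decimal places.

Bank i lends (1 − rr)^i of the original deposit: Bank 1 lends 20.7·0.7490 = 15.5043, Bank 2 lends 20.7·0.7490² ≈ 11.6127, and so on.
Summing a geometric series: total = 20.7·[0.7490·(1 − 0.7490^4) / (1 − 0.7490)] ≈ 42.3297 billion.

$42.33 billion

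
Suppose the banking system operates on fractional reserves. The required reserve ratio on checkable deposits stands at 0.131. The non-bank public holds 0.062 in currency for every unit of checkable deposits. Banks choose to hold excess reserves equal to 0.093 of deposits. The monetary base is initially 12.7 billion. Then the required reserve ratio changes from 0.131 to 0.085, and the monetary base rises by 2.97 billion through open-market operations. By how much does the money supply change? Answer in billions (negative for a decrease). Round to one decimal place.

Before: m₁ = (1 + 0.062) / (0.131 + 0.093 + 0.062) ≈ 3.7133, MB₁ = 12.7, so M₁ = 3.7133 × 12.7 ≈ 47.1589 billion.
After: m₂ = (1 + 0.062) / (0.085 + 0.093 + 0.062) = 4.4250, MB₂ = 12.7 + 2.97 = 15.67, so M₂ = 4.4250 × 15.67 ≈ 69.3397 billion.
ΔM = M₂ − M₁ = 69.3397 − 47.1589 = 22.1808 billion.

22.2 billion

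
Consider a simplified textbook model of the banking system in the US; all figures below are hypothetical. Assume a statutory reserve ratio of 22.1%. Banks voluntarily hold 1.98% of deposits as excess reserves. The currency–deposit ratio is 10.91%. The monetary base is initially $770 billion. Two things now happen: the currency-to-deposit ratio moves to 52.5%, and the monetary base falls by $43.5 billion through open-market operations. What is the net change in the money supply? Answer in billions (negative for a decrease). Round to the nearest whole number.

Before: m₁ = (1 + 0.1091) / (0.221 + 0.0198 + 0.1091) ≈ 3.1698, MB₁ = 770, so M₁ = 3.1698 × 770 = 2440.746 billion.
After: m₂ = (1 + 0.525) / (0.221 + 0.0198 + 0.525) ≈ 1.9914, MB₂ = 770 − 43.5 = 726.5, so M₂ = 1.9914 × 726.5 = 1446.7521 billion.
ΔM = M₂ − M₁ = 1446.7521 − 2440.746 = -993.9939 billion.

-994 billion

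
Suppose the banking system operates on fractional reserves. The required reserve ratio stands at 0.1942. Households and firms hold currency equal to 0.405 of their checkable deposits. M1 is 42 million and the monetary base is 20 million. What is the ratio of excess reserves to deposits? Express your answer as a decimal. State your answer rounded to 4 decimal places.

Using m = M/MB = 42/20 = 2.100000. Since m = (1 + c)/(c + rr + e), the denominator satisfies c + rr + e = (1 + c)/m = (1 + 0.405) / 2.100000 ≈ 0.669048.
With c = 0.405 and rr = 0.1942, the ratio of excess reserves to deposits is 0.669048 − 0.405 − 0.1942 = 0.069848.

0.0698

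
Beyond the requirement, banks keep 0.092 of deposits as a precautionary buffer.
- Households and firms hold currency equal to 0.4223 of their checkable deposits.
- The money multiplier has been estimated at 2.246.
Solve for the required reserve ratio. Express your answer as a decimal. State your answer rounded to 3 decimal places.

Using m = 2.246. Since m = (1 + c)/(c + rr + e), the denominator satisfies c + rr + e = (1 + c)/m = (1 + 0.4223) / 2.246 ≈ 0.633259.
With c = 0.4223 and e = 0.092, the required reserve ratio is 0.633259 − 0.4223 − 0.092 = 0.118959.

0.119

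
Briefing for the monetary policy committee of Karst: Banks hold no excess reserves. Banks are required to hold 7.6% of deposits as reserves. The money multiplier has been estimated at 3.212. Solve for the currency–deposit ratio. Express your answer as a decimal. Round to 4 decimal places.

0.3417

Using m = 3.212. From m = (1 + c)/(c + rr + e), rearranging gives 1 + c = m·(c + rr + e), so c·(1 − m) = m·(rr + e) − 1.
Hence c = [m·(rr + e) − 1]/(1 − m) = [3.212 × (0.076 + 0) − 1] / (1 − 3.212) ≈ 0.341722.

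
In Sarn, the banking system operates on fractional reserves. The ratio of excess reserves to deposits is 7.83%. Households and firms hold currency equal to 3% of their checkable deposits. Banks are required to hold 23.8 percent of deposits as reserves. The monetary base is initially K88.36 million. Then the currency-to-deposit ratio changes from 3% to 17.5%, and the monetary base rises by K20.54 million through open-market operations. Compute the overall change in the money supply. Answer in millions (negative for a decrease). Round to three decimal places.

Before: m₁ = (1 + 0.03) / (0.238 + 0.0783 + 0.03) ≈ 2.9742997, MB₁ = 88.36, so M₁ = 2.9742997 × 88.36 ≈ 262.8091 million.
After: m₂ = (1 + 0.175) / (0.238 + 0.0783 + 0.175) ≈ 2.3916141, MB₂ = 88.36 + 20.54 = 108.9, so M₂ = 2.3916141 × 108.9 ≈ 260.4468 million.
ΔM = M₂ − M₁ = 260.4468 − 262.8091 = -2.3623 million.

-2.362 million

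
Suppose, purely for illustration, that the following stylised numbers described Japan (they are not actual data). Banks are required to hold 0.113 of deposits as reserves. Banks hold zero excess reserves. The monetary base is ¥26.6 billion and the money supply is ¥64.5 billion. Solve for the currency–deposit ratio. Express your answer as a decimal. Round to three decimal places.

Using m = M/MB = 64.5/26.6 ≈ 2.424812. From m = (1 + c)/(c + rr + e), rearranging gives 1 + c = m·(c + rr + e), so c·(1 − m) = m·(rr + e) − 1.
Hence c = [m·(rr + e) − 1]/(1 − m) = [2.424812 × (0.113 + 0) − 1] / (1 − 2.424812) ≈ 0.509538.

0.510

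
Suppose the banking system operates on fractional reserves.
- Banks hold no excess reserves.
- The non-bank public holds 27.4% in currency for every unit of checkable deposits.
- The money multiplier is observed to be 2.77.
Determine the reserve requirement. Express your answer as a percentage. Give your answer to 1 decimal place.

18.6%

Using m = 2.77. Since m = (1 + c)/(c + rr + e), the denominator satisfies c + rr + e = (1 + c)/m = (1 + 0.274) / 2.77 ≈ 0.459928.
With c = 0.274 and e = 0, the reserve requirement is 0.459928 − 0.274 − 0 = 0.185928.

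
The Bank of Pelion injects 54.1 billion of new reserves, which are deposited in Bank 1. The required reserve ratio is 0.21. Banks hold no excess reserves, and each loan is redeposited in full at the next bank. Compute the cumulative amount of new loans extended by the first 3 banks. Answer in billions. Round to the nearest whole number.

103 billion

Bank i lends (1 − rr)^i of the original deposit: Bank 1 lends 54.1·0.7900 = 42.7390, Bank 2 lends 54.1·0.7900² ≈ 33.7638, and so on.
Summing a geometric series: total = 54.1·[0.7900·(1 − 0.7900^3) / (1 − 0.7900)] ≈ 103.1762 billion.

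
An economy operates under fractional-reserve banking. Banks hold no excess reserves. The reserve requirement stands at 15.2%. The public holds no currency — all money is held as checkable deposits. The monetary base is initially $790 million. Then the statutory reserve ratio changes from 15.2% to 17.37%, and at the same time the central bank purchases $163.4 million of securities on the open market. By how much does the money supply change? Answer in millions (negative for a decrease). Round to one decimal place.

$291.4 million

Before: m₁ = 1 / (0.152) ≈ 6.57895, MB₁ = 790, so M₁ = 6.57895 × 790 = 5197.3705 million.
After: m₂ = 1 / (0.1737) ≈ 5.75705, MB₂ = 790 + 163.4 = 953.4, so M₂ = 5.75705 × 953.4 ≈ 5488.7715 million.
ΔM = M₂ − M₁ = 5488.7715 − 5197.3705 = 291.401 million.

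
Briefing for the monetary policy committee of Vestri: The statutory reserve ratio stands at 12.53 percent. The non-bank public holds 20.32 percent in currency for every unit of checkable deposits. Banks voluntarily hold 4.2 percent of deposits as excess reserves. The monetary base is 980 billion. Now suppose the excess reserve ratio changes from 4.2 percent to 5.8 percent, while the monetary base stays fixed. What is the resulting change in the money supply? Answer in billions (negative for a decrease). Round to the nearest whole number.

-132 billion

Initially m₁ = (1 + 0.2032) / (0.1253 + 0.042 + 0.2032) ≈ 3.2475, so M₁ = 3.2475 × 980 = 3182.55 billion.
After the change m₂ = (1 + 0.2032) / (0.1253 + 0.058 + 0.2032) ≈ 3.1131, so M₂ = 3.1131 × 980 = 3050.838 billion.
ΔM = M₂ − M₁ = 3050.838 − 3182.55 = -131.712 billion.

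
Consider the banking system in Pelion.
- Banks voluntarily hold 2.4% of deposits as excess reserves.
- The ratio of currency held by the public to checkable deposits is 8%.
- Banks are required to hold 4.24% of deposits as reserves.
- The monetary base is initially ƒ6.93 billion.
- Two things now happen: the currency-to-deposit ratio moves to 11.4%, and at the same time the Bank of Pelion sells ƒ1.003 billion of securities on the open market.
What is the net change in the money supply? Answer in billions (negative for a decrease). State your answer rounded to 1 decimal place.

-14.5 billion

Before: m₁ = (1 + 0.08) / (0.0424 + 0.024 + 0.08) ≈ 7.3770, MB₁ = 6.93, so M₁ = 7.3770 × 6.93 ≈ 51.1226 billion.
After: m₂ = (1 + 0.114) / (0.0424 + 0.024 + 0.114) ≈ 6.1752, MB₂ = 6.93 − 1.003 = 5.927, so M₂ = 6.1752 × 5.927 ≈ 36.6004 billion.
ΔM = M₂ − M₁ = 36.6004 − 51.1226 = -14.5222 billion.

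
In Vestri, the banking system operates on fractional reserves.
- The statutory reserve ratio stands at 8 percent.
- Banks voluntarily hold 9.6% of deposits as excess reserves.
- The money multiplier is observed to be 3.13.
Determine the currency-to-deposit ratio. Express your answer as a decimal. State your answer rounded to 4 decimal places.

Using m = 3.13. From m = (1 + c)/(c + rr + e), rearranging gives 1 + c = m·(c + rr + e), so c·(1 − m) = m·(rr + e) − 1.
Hence c = [m·(rr + e) − 1]/(1 − m) = [3.13 × (0.08 + 0.096) − 1] / (1 − 3.13) ≈ 0.210854.

0.2109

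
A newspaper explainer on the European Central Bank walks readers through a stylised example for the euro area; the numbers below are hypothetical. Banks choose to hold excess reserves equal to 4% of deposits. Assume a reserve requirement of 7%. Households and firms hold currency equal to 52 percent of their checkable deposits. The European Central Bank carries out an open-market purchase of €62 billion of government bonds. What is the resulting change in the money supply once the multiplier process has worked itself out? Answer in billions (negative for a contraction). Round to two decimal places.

The money multiplier is m = (1 + c) / (rr + e + c) = (1 + 0.52) / (0.07 + 0.04 + 0.52) ≈ 2.41270.
The purchase adds 62 billion of base, so ΔM = m × ΔMB = 2.41270 × (+62) = 149.5874 billion.

€149.59 billion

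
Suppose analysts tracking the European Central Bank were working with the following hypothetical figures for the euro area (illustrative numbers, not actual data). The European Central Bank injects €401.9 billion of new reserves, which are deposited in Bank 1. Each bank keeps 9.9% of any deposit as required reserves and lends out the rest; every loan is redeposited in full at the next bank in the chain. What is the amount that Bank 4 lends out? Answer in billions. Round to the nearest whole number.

Each bank lends a fraction (1 − rr) = 0.9010 of the deposit it receives, so Bank 4 receives 401.9·0.9010^3 and lends 401.9·0.9010^4 ≈ 264.8605 billion.

€265 billion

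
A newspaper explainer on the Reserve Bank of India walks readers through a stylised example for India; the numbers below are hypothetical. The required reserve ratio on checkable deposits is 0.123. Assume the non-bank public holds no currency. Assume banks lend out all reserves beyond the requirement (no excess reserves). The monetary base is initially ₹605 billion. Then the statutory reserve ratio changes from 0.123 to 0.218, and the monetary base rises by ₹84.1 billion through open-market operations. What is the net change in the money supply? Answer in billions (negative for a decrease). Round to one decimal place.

Before: m₁ = 1 / (0.123) ≈ 8.13008, MB₁ = 605, so M₁ = 8.13008 × 605 = 4918.6984 billion.
After: m₂ = 1 / (0.218) ≈ 4.58716, MB₂ = 605 + 84.1 = 689.1, so M₂ = 4.58716 × 689.1 ≈ 3161.012 billion.
ΔM = M₂ − M₁ = 3161.012 − 4918.6984 = -1757.6864 billion.

-1757.7 billion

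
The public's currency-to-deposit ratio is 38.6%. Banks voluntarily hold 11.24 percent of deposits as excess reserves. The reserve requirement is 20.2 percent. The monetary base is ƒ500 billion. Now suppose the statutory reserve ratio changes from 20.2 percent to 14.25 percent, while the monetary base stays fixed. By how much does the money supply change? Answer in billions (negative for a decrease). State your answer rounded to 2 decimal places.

ƒ91.86 billion

Initially m₁ = (1 + 0.386) / (0.202 + 0.1124 + 0.386) ≈ 1.978869, so M₁ = 1.978869 × 500 = 989.4345 billion.
After the change m₂ = (1 + 0.386) / (0.1425 + 0.1124 + 0.386) ≈ 2.162584, so M₂ = 2.162584 × 500 = 1081.292 billion.
ΔM = M₂ − M₁ = 1081.292 − 989.4345 = 91.8575 billion.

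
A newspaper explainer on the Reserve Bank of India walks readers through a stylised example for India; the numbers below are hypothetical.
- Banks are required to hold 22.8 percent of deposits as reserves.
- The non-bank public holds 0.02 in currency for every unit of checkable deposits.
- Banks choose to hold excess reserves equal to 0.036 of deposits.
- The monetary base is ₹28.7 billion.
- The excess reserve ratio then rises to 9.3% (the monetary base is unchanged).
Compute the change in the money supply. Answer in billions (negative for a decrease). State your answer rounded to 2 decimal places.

-17.23 billion

Initially m₁ = (1 + 0.02) / (0.228 + 0.036 + 0.02) ≈ 3.59155, so M₁ = 3.59155 × 28.7 ≈ 103.0775 billion.
After the change m₂ = (1 + 0.02) / (0.228 + 0.093 + 0.02) ≈ 2.99120, so M₂ = 2.99120 × 28.7 ≈ 85.8474 billion.
ΔM = M₂ − M₁ = 85.8474 − 103.0775 = -17.2301 billion.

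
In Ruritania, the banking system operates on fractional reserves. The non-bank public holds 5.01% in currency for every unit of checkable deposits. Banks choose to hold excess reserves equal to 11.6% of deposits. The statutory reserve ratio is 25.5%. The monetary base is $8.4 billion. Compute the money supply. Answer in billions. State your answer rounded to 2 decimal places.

The money multiplier is m = (1 + c) / (rr + e + c) = (1 + 0.0501) / (0.255 + 0.116 + 0.0501) ≈ 2.4937.
So M = m × MB = 2.4937 × 8.4 ≈ 20.9471 billion.

$20.95 billion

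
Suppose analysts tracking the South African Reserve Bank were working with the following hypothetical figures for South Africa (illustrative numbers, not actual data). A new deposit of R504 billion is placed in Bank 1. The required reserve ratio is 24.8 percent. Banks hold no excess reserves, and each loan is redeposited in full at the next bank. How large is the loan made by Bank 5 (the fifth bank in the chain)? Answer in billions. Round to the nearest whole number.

R121 billion

Each bank lends a fraction (1 − rr) = 0.7520 of the deposit it receives, so Bank 5 receives 504·0.7520^4 and lends 504·0.7520^5 ≈ 121.2048 billion.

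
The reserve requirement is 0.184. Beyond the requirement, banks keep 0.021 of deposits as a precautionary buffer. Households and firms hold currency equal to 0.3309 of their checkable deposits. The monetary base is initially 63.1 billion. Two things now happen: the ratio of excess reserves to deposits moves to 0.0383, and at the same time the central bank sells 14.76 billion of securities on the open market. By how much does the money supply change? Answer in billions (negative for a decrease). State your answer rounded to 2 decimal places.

Before: m₁ = (1 + 0.3309) / (0.184 + 0.021 + 0.3309) ≈ 2.48349, MB₁ = 63.1, so M₁ = 2.48349 × 63.1 ≈ 156.7082 billion.
After: m₂ = (1 + 0.3309) / (0.184 + 0.0383 + 0.3309) ≈ 2.40582, MB₂ = 63.1 − 14.76 = 48.34, so M₂ = 2.40582 × 48.34 ≈ 116.2973 billion.
ΔM = M₂ − M₁ = 116.2973 − 156.7082 = -40.4109 billion.

-40.41 billion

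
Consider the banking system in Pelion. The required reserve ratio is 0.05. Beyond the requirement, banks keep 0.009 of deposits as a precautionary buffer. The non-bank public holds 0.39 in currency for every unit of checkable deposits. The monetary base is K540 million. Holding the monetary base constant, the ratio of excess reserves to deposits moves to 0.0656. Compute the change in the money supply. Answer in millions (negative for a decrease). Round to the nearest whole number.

Initially m₁ = (1 + 0.39) / (0.05 + 0.009 + 0.39) ≈ 3.0958, so M₁ = 3.0958 × 540 = 1671.732 million.
After the change m₂ = (1 + 0.39) / (0.05 + 0.0656 + 0.39) ≈ 2.7492, so M₂ = 2.7492 × 540 = 1484.568 million.
ΔM = M₂ − M₁ = 1484.568 − 1671.732 = -187.164 million.

-187 million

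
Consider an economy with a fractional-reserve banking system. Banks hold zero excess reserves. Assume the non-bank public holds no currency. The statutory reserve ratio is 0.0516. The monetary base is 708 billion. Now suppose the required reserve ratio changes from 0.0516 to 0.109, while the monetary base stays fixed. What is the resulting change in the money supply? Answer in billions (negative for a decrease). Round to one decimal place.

Initially m₁ = 1 / (0.0516) ≈ 19.37984, so M₁ = 19.37984 × 708 ≈ 13720.9267 billion.
After the change m₂ = 1 / (0.109) ≈ 9.17431, so M₂ = 9.17431 × 708 ≈ 6495.4115 billion.
ΔM = M₂ − M₁ = 6495.4115 − 13720.9267 = -7225.5152 billion.

-7225.5 billion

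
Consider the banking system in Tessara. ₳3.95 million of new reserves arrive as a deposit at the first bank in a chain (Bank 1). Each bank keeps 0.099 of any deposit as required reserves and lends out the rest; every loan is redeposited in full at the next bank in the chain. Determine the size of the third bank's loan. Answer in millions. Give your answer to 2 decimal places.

₳2.89 million

Each bank lends a fraction (1 − rr) = 0.9010 of the deposit it receives, so Bank 3 receives 3.95·0.9010^2 and lends 3.95·0.9010^3 ≈ 2.8892 million.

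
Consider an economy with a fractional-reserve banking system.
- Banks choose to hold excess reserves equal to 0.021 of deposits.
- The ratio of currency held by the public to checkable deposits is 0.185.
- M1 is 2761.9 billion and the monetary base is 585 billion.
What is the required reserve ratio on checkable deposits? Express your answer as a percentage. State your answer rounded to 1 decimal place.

Using m = M/MB = 2761.9/585 ≈ 4.721197. Since m = (1 + c)/(c + rr + e), the denominator satisfies c + rr + e = (1 + c)/m = (1 + 0.185) / 4.721197 ≈ 0.250996.
With c = 0.185 and e = 0.021, the required reserve ratio on checkable deposits is 0.250996 − 0.185 − 0.021 = 0.044996.

4.5%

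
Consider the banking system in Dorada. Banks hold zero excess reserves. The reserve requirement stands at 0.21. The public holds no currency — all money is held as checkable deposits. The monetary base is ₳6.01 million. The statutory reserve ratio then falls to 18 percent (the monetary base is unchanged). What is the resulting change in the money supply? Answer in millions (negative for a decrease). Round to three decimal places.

₳4.770 million

Initially m₁ = 1 / (0.21) ≈ 4.76190, so M₁ = 4.76190 × 6.01 ≈ 28.619 million.
After the change m₂ = 1 / (0.18) ≈ 5.55556, so M₂ = 5.55556 × 6.01 ≈ 33.3889 million.
ΔM = M₂ − M₁ = 33.3889 − 28.619 = 4.7699 million.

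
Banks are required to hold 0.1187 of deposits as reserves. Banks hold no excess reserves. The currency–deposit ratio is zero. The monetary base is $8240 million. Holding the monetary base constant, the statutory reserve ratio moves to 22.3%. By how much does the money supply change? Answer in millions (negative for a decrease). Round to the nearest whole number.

Initially m₁ = 1 / (0.1187) ≈ 8.42460, so M₁ = 8.42460 × 8240 = 69418.704 million.
After the change m₂ = 1 / (0.223) ≈ 4.48430, so M₂ = 4.48430 × 8240 = 36950.632 million.
ΔM = M₂ − M₁ = 36950.632 − 69418.704 = -32468.072 million.

-32468 million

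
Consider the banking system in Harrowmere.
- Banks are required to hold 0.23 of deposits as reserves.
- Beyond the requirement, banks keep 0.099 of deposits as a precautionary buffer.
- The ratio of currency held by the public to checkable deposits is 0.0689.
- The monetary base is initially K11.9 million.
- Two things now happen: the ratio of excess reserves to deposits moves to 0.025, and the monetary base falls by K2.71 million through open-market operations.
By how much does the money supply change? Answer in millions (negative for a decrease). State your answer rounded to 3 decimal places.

-1.640 million

Before: m₁ = (1 + 0.0689) / (0.23 + 0.099 + 0.0689) ≈ 2.686353, MB₁ = 11.9, so M₁ = 2.686353 × 11.9 ≈ 31.9676 million.
After: m₂ = (1 + 0.0689) / (0.23 + 0.025 + 0.0689) ≈ 3.300093, MB₂ = 11.9 − 2.71 = 9.19, so M₂ = 3.300093 × 9.19 ≈ 30.3279 million.
ΔM = M₂ − M₁ = 30.3279 − 31.9676 = -1.6397 million.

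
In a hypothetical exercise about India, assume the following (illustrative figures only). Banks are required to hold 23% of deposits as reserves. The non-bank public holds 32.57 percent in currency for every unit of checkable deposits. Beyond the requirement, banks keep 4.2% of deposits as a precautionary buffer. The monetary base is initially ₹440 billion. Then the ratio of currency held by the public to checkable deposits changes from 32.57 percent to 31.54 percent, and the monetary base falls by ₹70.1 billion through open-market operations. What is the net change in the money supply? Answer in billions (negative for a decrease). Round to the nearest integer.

-148 billion

Before: m₁ = (1 + 0.3257) / (0.23 + 0.042 + 0.3257) ≈ 2.2180, MB₁ = 440, so M₁ = 2.2180 × 440 = 975.92 billion.
After: m₂ = (1 + 0.3154) / (0.23 + 0.042 + 0.3154) ≈ 2.2394, MB₂ = 440 − 70.1 = 369.9, so M₂ = 2.2394 × 369.9 ≈ 828.3541 billion.
ΔM = M₂ − M₁ = 828.3541 − 975.92 = -147.5659 billion.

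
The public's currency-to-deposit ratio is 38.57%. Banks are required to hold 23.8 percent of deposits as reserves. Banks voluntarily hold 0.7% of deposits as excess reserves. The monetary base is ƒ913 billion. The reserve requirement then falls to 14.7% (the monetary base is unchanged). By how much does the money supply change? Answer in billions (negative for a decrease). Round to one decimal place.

ƒ338.2 billion

Initially m₁ = (1 + 0.3857) / (0.238 + 0.007 + 0.3857) ≈ 2.19708, so M₁ = 2.19708 × 913 ≈ 2005.934 billion.
After the change m₂ = (1 + 0.3857) / (0.147 + 0.007 + 0.3857) ≈ 2.56754, so M₂ = 2.56754 × 913 ≈ 2344.164 billion.
ΔM = M₂ − M₁ = 2344.164 − 2005.934 = 338.23 billion.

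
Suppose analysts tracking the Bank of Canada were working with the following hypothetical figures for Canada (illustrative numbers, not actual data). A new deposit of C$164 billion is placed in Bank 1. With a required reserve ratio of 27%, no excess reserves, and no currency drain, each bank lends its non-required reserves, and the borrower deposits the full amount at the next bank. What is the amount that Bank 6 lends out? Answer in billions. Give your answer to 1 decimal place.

Each bank lends a fraction (1 − rr) = 0.7300 of the deposit it receives, so Bank 6 receives 164·0.7300^5 and lends 164·0.7300^6 ≈ 24.8188 billion.

C$24.8 billion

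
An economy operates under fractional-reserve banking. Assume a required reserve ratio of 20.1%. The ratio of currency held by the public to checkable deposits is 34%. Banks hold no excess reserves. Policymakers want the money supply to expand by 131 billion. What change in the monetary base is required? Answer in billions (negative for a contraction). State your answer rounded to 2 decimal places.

52.89 billion

The money multiplier is m = (1 + c) / (rr + c) = (1 + 0.34) / (0.201 + 0.34) ≈ 2.476895.
ΔMB = ΔM / m = (+131) / 2.476895 ≈ 52.8888 billion.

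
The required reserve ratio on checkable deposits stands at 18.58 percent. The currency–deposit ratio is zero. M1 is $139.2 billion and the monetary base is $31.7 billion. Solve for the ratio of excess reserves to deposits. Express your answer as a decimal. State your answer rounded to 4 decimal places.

0.0419

Using m = M/MB = 139.2/31.7 ≈ 4.391167. Since m = (1 + c)/(c + rr + e), the denominator satisfies c + rr + e = (1 + c)/m = (1 + 0) / 4.391167 ≈ 0.227730.
With c = 0 and rr = 0.1858, the ratio of excess reserves to deposits is 0.227730 − 0 − 0.1858 = 0.04193.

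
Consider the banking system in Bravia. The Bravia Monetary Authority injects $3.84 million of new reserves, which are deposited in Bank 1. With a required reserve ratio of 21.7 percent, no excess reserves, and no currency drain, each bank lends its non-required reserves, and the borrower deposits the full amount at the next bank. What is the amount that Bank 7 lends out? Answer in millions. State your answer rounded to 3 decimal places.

Each bank lends a fraction (1 − rr) = 0.7830 of the deposit it receives, so Bank 7 receives 3.84·0.7830^6 and lends 3.84·0.7830^7 ≈ 0.6929 million.

$0.693 million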